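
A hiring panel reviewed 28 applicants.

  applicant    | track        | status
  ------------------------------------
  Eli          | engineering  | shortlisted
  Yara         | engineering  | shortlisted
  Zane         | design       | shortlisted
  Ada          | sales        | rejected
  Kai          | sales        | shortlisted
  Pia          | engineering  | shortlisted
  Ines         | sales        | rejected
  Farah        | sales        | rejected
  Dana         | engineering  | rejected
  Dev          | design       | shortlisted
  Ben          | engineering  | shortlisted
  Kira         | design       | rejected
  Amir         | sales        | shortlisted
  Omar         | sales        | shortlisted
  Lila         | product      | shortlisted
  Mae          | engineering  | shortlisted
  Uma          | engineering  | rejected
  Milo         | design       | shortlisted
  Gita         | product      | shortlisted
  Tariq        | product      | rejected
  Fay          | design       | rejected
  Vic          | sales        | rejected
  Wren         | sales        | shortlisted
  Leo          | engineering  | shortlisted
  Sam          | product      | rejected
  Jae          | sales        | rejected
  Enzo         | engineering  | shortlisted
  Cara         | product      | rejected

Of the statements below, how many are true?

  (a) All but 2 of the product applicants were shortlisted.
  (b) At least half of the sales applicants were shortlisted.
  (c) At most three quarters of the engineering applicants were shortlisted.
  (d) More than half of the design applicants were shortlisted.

1

(a) product: |A| = 5, |A ∩ B| = 2; needs |A ∖ B| = 2 — false.
(b) sales: |A| = 9, |A ∩ B| = 4; needs |A ∩ B| ≥ |A ∖ B| — false.
(c) engineering: |A| = 9, |A ∩ B| = 7; needs |A ∩ B| / |A| ≤ 3/4 — false.
(d) design: |A| = 5, |A ∩ B| = 3; needs |A ∩ B| > |A ∖ B| — true.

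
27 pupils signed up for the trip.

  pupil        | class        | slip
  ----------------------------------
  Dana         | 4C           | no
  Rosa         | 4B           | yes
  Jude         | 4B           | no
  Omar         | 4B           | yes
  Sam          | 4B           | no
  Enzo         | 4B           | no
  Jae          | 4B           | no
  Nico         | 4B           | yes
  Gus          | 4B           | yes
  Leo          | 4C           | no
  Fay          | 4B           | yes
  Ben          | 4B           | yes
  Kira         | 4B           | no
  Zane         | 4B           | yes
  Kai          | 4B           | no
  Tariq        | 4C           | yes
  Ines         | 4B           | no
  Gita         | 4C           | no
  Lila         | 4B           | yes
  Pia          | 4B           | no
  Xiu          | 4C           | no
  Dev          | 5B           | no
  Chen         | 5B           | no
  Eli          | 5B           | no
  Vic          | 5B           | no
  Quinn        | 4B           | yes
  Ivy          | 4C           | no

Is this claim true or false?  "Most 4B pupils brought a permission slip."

True

The determiner here denotes the relation: |A ∩ B| > |A ∖ B|.
|A| = 17, |A ∩ B| = 9, |A ∖ B| = 8.
9 > 8, so the statement is true.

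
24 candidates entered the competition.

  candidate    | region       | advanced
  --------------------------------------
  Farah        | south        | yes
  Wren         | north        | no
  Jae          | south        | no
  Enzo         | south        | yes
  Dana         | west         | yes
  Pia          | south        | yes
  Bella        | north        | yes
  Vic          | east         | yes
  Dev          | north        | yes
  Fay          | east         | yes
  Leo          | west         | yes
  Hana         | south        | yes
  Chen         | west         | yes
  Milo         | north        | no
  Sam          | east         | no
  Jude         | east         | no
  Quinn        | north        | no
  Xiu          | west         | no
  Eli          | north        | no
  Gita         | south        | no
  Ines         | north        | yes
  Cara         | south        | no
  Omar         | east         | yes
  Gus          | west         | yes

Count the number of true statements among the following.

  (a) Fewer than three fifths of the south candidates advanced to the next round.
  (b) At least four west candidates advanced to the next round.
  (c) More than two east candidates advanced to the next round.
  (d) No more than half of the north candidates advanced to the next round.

(a) south: |A| = 7, |A ∩ B| = 4; needs |A ∩ B| / |A| < 3/5 — true.
(b) west: |A| = 5, |A ∩ B| = 4; needs |A ∩ B| ≥ 4 — true.
(c) east: |A| = 5, |A ∩ B| = 3; needs |A ∩ B| > 2 — true.
(d) north: |A| = 7, |A ∩ B| = 3; needs |A ∩ B| ≤ |A ∖ B| — true.

4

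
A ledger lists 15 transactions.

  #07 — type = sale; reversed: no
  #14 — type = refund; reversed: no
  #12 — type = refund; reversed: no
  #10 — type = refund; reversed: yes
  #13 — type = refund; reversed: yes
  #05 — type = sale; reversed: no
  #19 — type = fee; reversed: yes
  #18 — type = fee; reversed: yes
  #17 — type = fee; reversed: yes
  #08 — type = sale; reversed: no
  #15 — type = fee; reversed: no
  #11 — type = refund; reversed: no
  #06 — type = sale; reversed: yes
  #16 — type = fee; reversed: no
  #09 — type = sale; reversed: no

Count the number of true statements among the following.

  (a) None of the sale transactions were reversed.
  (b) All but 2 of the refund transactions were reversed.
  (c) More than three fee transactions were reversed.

(a) sale: |A| = 5, |A ∩ B| = 1; needs A ∩ B = ∅ (|A ∩ B| = 0) — false.
(b) refund: |A| = 5, |A ∩ B| = 2; needs |A ∖ B| = 2 — false.
(c) fee: |A| = 5, |A ∩ B| = 3; needs |A ∩ B| > 3 — false.

0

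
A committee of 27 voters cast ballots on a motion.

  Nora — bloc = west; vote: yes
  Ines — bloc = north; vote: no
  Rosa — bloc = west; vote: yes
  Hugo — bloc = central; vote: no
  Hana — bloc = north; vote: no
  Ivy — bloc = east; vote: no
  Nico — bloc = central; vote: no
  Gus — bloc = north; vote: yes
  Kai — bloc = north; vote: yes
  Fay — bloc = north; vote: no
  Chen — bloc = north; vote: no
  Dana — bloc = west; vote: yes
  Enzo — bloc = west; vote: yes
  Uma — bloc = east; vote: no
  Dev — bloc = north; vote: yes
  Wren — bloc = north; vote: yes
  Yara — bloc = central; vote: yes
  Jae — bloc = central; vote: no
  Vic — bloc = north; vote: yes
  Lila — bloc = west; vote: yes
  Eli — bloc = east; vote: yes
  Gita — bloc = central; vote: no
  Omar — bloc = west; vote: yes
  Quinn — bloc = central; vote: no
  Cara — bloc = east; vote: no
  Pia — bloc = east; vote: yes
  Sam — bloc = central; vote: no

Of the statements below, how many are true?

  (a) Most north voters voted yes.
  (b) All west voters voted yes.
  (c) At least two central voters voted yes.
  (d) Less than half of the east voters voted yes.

3

(a) north: |A| = 9, |A ∩ B| = 5; needs |A ∩ B| > |A ∖ B| — true.
(b) west: |A| = 6, |A ∩ B| = 6; needs A ⊆ B, i.e. every element of A is in B (|A ∖ B| = 0) — true.
(c) central: |A| = 7, |A ∩ B| = 1; needs |A ∩ B| ≥ 2 — false.
(d) east: |A| = 5, |A ∩ B| = 2; needs |A ∩ B| < |A ∖ B| — true.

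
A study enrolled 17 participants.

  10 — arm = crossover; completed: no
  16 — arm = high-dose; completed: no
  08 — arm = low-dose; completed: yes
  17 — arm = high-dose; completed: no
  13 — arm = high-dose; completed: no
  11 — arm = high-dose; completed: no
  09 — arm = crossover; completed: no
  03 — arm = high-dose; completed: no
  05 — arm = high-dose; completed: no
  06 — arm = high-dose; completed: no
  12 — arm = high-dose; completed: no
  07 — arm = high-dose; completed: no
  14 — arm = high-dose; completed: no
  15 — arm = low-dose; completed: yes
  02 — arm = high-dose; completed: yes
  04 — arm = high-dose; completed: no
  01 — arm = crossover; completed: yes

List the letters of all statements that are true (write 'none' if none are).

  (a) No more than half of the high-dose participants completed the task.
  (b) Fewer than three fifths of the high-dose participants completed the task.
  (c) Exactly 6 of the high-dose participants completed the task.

(a), (b)

|A| = 12, |A ∩ B| = 1, |A ∖ B| = 11.
(a) |A ∩ B| ≤ |A ∖ B|: holds.
(b) |A ∩ B| / |A| < 3/5: holds.
(c) |A ∩ B| = 6: fails.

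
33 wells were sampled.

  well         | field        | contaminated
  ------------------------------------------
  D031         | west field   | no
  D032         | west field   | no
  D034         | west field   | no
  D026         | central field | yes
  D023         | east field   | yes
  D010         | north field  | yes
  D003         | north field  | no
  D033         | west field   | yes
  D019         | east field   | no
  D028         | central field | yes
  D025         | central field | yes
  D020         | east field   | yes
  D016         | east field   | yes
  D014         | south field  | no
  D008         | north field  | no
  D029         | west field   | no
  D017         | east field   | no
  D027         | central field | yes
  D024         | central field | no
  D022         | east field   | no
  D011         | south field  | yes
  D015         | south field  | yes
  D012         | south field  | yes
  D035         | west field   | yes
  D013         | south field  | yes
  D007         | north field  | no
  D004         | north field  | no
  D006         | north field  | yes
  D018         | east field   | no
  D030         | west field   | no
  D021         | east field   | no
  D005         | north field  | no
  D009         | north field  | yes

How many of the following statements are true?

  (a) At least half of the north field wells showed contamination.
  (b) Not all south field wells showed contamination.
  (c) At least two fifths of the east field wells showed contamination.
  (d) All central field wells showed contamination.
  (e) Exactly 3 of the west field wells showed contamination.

1

(a) north field: |A| = 8, |A ∩ B| = 3; needs |A ∩ B| ≥ |A ∖ B| — false.
(b) south field: |A| = 5, |A ∩ B| = 4; needs A ⊄ B (|A ∖ B| ≥ 1) — true.
(c) east field: |A| = 8, |A ∩ B| = 3; needs |A ∩ B| / |A| ≥ 2/5 — false.
(d) central field: |A| = 5, |A ∩ B| = 4; needs A ⊆ B, i.e. every element of A is in B (|A ∖ B| = 0) — false.
(e) west field: |A| = 7, |A ∩ B| = 2; needs |A ∩ B| = 3 — false.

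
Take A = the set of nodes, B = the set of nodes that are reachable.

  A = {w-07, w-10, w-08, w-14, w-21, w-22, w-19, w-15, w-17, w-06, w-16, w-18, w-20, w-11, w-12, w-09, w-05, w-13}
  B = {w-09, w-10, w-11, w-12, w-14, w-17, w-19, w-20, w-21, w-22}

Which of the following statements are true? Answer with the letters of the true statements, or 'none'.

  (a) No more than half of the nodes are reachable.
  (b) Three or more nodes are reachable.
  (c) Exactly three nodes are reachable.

(b)

|A| = 18, |A ∩ B| = 10, |A ∖ B| = 8.
(a) |A ∩ B| ≤ |A ∖ B|: fails.
(b) |A ∩ B| ≥ 3: holds.
(c) |A ∩ B| = 3: fails.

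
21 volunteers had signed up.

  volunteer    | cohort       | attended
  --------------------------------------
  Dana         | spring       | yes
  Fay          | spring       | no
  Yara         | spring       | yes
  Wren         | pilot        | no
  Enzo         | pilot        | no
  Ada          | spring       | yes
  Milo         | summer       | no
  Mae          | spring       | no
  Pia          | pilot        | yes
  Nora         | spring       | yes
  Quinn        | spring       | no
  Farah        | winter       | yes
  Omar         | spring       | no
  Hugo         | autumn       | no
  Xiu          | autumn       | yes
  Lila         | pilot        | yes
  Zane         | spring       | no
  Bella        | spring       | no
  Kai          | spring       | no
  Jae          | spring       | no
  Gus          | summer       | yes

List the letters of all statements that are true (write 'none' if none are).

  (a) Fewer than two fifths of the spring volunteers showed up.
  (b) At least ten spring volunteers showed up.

|A| = 12, |A ∩ B| = 4, |A ∖ B| = 8.
(a) |A ∩ B| / |A| < 2/5: holds.
(b) |A ∩ B| ≥ 10: fails.

(a)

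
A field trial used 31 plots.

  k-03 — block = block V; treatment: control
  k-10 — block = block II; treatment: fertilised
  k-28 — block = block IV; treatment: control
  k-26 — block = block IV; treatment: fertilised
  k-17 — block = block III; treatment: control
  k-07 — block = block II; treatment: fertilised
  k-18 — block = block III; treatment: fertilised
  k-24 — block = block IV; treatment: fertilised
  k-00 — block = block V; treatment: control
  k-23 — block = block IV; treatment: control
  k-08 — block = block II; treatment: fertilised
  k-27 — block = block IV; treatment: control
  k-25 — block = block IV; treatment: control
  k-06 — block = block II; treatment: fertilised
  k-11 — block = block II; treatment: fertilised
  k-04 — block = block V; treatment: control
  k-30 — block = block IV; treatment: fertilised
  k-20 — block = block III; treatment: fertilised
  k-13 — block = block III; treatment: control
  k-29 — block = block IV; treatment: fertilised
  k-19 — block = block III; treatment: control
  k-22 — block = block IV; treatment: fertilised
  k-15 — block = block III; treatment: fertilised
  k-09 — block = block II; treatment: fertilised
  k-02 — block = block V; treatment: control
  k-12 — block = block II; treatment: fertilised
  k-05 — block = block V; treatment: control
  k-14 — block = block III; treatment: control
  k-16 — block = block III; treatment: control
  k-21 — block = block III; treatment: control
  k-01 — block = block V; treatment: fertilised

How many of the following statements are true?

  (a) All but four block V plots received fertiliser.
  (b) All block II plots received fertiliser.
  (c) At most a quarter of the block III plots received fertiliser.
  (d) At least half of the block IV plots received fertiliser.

(a) block V: |A| = 6, |A ∩ B| = 1; needs |A ∖ B| = 4 — false.
(b) block II: |A| = 7, |A ∩ B| = 7; needs A ⊆ B, i.e. every element of A is in B (|A ∖ B| = 0) — true.
(c) block III: |A| = 9, |A ∩ B| = 3; needs |A ∩ B| / |A| ≤ 1/4 — false.
(d) block IV: |A| = 9, |A ∩ B| = 5; needs |A ∩ B| ≥ |A ∖ B| — true.

2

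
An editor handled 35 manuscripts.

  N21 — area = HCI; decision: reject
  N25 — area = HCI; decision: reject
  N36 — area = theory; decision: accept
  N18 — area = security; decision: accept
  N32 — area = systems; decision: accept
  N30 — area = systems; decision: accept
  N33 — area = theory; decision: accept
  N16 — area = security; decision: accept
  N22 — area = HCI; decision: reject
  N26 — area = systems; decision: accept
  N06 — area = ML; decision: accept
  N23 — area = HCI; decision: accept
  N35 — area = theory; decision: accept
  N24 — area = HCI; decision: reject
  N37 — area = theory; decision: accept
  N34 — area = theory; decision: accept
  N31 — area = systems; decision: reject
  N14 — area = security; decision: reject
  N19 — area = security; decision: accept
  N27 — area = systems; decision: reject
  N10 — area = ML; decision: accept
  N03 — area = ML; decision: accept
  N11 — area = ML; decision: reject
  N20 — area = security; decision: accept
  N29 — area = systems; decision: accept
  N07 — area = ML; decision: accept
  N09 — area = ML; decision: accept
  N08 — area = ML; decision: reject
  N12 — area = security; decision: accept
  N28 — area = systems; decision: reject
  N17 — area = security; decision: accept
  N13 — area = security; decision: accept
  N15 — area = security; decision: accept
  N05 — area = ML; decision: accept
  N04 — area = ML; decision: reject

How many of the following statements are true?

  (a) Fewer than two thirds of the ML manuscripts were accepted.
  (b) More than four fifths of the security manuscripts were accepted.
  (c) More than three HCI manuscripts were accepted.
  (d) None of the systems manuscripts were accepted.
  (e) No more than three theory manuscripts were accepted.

1

(a) ML: |A| = 9, |A ∩ B| = 6; needs |A ∩ B| / |A| < 2/3 — false.
(b) security: |A| = 9, |A ∩ B| = 8; needs |A ∩ B| / |A| > 4/5 — true.
(c) HCI: |A| = 5, |A ∩ B| = 1; needs |A ∩ B| > 3 — false.
(d) systems: |A| = 7, |A ∩ B| = 4; needs A ∩ B = ∅ (|A ∩ B| = 0) — false.
(e) theory: |A| = 5, |A ∩ B| = 5; needs |A ∩ B| ≤ 3 — false.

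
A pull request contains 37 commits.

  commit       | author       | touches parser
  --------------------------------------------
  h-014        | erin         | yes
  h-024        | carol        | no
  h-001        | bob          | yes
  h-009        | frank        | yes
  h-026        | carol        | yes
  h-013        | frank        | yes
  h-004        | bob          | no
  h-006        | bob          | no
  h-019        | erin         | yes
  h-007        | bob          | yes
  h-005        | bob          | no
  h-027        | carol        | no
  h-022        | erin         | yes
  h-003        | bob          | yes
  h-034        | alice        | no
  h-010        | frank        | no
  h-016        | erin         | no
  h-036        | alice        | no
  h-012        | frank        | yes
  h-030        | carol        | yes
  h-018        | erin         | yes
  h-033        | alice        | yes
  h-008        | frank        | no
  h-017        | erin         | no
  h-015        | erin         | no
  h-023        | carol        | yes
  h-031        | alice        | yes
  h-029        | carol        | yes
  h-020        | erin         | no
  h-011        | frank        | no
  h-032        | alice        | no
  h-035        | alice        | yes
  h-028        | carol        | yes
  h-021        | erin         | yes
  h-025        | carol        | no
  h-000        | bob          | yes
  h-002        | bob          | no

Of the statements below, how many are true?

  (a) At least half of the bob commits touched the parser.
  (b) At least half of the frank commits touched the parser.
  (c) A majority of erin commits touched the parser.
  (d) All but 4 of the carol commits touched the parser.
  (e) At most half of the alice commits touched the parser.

4

(a) bob: |A| = 8, |A ∩ B| = 4; needs |A ∩ B| ≥ |A ∖ B| — true.
(b) frank: |A| = 6, |A ∩ B| = 3; needs |A ∩ B| ≥ |A ∖ B| — true.
(c) erin: |A| = 9, |A ∩ B| = 5; needs |A ∩ B| > |A ∖ B| — true.
(d) carol: |A| = 8, |A ∩ B| = 5; needs |A ∖ B| = 4 — false.
(e) alice: |A| = 6, |A ∩ B| = 3; needs |A ∩ B| ≤ |A ∖ B| — true.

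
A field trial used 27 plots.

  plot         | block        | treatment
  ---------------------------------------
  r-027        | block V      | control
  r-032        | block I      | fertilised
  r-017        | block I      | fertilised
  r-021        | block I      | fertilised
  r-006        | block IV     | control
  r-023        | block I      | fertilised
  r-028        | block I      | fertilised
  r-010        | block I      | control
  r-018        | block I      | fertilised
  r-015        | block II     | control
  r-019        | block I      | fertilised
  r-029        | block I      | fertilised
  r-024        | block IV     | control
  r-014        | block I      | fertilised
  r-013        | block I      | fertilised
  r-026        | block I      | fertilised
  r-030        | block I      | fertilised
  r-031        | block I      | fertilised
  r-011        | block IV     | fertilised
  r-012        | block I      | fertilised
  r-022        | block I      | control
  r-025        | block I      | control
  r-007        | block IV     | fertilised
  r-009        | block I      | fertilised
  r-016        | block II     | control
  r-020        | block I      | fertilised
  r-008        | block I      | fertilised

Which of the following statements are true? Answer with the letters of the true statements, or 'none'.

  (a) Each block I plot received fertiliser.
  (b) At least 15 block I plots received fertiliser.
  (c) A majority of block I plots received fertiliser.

|A| = 20, |A ∩ B| = 17, |A ∖ B| = 3.
(a) A ⊆ B, i.e. every element of A is in B (|A ∖ B| = 0): fails.
(b) |A ∩ B| ≥ 15: holds.
(c) |A ∩ B| > |A ∖ B|: holds.

(b), (c)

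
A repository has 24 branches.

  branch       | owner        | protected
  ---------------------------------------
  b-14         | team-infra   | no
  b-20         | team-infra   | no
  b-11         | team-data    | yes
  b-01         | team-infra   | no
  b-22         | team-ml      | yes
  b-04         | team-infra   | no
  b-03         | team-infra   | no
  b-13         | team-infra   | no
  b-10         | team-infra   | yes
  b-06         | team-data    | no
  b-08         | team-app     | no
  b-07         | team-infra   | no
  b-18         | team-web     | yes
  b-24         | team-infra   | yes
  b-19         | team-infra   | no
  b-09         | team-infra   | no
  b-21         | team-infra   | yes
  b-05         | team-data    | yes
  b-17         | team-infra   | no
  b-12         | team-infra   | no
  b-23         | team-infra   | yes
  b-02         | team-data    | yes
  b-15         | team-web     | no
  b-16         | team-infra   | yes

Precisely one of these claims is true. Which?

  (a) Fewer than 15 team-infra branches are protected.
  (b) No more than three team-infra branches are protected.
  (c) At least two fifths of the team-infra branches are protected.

(a)

|A| = 16, |A ∩ B| = 5, |A ∖ B| = 11.
(a) requires |A ∩ B| < 15: true.
(b) requires |A ∩ B| ≤ 3: false.
(c) requires |A ∩ B| / |A| ≥ 2/5: false.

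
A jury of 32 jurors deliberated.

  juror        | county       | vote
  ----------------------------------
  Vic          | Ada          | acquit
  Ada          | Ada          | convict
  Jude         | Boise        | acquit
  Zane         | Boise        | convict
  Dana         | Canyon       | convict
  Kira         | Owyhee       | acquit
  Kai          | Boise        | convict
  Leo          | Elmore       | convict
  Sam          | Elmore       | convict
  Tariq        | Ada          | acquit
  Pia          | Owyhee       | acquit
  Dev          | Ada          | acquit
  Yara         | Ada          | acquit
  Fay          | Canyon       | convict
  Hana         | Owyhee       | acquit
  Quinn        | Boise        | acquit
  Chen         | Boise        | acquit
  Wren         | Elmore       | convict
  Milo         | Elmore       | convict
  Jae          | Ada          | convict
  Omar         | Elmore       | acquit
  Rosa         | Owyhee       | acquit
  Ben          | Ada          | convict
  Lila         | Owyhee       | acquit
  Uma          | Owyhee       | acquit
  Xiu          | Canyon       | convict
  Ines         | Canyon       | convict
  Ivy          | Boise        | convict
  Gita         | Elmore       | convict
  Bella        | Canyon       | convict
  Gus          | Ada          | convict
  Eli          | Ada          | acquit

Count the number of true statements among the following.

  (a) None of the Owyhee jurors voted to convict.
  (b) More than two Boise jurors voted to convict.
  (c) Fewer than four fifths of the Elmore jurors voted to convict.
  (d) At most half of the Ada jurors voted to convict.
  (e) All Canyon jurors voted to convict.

(a) Owyhee: |A| = 6, |A ∩ B| = 0; needs A ∩ B = ∅ (|A ∩ B| = 0) — true.
(b) Boise: |A| = 6, |A ∩ B| = 3; needs |A ∩ B| > 2 — true.
(c) Elmore: |A| = 6, |A ∩ B| = 5; needs |A ∩ B| / |A| < 4/5 — false.
(d) Ada: |A| = 9, |A ∩ B| = 4; needs |A ∩ B| ≤ |A ∖ B| — true.
(e) Canyon: |A| = 5, |A ∩ B| = 5; needs A ⊆ B, i.e. every element of A is in B (|A ∖ B| = 0) — true.

4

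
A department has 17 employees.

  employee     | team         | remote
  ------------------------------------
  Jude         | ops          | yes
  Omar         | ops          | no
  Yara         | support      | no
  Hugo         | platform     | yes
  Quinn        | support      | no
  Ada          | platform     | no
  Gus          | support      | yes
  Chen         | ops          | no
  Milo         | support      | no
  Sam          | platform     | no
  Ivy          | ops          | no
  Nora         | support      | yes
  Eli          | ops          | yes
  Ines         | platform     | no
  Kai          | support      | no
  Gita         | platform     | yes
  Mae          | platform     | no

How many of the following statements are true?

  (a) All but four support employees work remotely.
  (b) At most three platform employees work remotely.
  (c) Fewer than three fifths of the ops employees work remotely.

3

(a) support: |A| = 6, |A ∩ B| = 2; needs |A ∖ B| = 4 — true.
(b) platform: |A| = 6, |A ∩ B| = 2; needs |A ∩ B| ≤ 3 — true.
(c) ops: |A| = 5, |A ∩ B| = 2; needs |A ∩ B| / |A| < 3/5 — true.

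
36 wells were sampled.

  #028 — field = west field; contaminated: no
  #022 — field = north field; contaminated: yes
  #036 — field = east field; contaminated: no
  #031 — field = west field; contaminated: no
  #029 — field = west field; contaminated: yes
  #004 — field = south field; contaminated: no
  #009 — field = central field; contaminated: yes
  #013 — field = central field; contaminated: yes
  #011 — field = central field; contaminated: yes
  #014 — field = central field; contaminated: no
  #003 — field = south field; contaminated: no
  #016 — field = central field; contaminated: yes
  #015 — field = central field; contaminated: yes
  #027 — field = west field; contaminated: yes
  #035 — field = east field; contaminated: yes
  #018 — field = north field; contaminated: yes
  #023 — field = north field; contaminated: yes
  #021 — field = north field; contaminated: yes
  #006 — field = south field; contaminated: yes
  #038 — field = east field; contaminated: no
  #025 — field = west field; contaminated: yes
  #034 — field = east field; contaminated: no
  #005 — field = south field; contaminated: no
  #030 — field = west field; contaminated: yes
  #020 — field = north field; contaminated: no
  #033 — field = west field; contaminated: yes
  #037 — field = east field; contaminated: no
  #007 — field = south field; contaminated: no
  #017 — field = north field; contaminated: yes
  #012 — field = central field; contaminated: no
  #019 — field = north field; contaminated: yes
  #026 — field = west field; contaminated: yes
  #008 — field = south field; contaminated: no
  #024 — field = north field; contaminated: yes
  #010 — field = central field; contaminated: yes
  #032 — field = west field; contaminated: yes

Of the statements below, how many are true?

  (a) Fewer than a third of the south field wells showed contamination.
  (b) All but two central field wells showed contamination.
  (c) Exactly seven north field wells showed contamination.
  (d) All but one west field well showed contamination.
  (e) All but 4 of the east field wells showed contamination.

(a) south field: |A| = 6, |A ∩ B| = 1; needs |A ∩ B| / |A| < 1/3 — true.
(b) central field: |A| = 8, |A ∩ B| = 6; needs |A ∖ B| = 2 — true.
(c) north field: |A| = 8, |A ∩ B| = 7; needs |A ∩ B| = 7 — true.
(d) west field: |A| = 9, |A ∩ B| = 7; needs |A ∖ B| = 1 — false.
(e) east field: |A| = 5, |A ∩ B| = 1; needs |A ∖ B| = 4 — true.

4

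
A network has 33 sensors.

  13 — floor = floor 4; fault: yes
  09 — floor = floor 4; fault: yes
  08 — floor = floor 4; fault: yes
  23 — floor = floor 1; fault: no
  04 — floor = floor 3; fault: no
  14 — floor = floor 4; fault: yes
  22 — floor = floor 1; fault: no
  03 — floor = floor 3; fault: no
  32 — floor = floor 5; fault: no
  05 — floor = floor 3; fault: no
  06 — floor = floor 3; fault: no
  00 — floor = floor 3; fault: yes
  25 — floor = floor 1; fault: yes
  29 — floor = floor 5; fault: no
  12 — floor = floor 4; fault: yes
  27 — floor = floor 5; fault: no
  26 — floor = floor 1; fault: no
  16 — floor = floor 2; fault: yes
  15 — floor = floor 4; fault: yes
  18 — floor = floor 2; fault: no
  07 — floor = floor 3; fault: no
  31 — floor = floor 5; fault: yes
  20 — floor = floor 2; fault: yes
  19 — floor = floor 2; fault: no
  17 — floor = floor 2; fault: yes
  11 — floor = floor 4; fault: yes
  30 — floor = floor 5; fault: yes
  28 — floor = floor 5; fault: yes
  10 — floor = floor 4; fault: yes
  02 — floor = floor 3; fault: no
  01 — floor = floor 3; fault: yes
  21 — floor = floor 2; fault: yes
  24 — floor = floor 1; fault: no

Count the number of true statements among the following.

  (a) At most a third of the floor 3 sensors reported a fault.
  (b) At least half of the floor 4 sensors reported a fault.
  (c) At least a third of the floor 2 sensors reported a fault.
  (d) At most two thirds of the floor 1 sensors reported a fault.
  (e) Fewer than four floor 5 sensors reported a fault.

(a) floor 3: |A| = 8, |A ∩ B| = 2; needs |A ∩ B| / |A| ≤ 1/3 — true.
(b) floor 4: |A| = 8, |A ∩ B| = 8; needs |A ∩ B| ≥ |A ∖ B| — true.
(c) floor 2: |A| = 6, |A ∩ B| = 4; needs |A ∩ B| / |A| ≥ 1/3 — true.
(d) floor 1: |A| = 5, |A ∩ B| = 1; needs |A ∩ B| / |A| ≤ 2/3 — true.
(e) floor 5: |A| = 6, |A ∩ B| = 3; needs |A ∩ B| < 4 — true.

5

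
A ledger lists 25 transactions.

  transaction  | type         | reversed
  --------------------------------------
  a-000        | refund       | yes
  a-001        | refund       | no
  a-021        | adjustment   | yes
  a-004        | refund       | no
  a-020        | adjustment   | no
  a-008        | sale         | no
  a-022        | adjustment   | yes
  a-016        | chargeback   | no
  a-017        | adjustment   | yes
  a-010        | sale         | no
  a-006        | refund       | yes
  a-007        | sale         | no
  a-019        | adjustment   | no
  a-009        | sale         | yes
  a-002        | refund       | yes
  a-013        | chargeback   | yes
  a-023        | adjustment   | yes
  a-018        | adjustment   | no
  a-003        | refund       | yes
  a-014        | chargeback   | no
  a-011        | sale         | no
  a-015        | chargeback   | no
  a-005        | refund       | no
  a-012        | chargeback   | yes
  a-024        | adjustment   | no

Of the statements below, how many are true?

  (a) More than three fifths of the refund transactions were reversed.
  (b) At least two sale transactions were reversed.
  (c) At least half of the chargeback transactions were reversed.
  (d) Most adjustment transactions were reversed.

(a) refund: |A| = 7, |A ∩ B| = 4; needs |A ∩ B| / |A| > 3/5 — false.
(b) sale: |A| = 5, |A ∩ B| = 1; needs |A ∩ B| ≥ 2 — false.
(c) chargeback: |A| = 5, |A ∩ B| = 2; needs |A ∩ B| ≥ |A ∖ B| — false.
(d) adjustment: |A| = 8, |A ∩ B| = 4; needs |A ∩ B| > |A ∖ B| — false.

0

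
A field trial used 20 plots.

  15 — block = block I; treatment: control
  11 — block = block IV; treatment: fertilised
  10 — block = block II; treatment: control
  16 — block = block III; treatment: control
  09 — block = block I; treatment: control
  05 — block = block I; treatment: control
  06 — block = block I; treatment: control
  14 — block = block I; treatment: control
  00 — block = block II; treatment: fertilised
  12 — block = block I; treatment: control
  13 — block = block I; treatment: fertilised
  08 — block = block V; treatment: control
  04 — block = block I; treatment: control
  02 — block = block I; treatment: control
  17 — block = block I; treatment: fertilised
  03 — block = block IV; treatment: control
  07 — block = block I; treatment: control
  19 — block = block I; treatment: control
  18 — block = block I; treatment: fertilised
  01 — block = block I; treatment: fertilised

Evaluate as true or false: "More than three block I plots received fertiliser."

'More than three block I plots received fertiliser' holds iff |A ∩ B| > 3.
A (the restrictor) = {15, 09, 05, 06, 14, 12, 13, 04, 02, 17, 07, 19, 18, 01}, |A| = 14.
A ∩ B = {13, 17, 18, 01}, so |A ∩ B| = 4.
|A ∩ B| = 4, so the statement is true.

True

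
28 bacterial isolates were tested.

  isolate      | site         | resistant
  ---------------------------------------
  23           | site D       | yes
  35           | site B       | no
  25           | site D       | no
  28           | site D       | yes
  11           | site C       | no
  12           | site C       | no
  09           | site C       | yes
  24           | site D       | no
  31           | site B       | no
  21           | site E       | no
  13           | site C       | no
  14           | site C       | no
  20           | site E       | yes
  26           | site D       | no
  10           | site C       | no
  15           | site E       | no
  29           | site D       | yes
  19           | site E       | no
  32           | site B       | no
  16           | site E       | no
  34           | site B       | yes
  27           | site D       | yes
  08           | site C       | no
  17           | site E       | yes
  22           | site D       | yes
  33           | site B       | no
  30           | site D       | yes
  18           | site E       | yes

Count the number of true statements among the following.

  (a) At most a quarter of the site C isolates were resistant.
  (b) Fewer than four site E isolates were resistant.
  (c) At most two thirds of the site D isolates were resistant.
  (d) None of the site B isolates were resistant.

(a) site C: |A| = 7, |A ∩ B| = 1; needs |A ∩ B| / |A| ≤ 1/4 — true.
(b) site E: |A| = 7, |A ∩ B| = 3; needs |A ∩ B| < 4 — true.
(c) site D: |A| = 9, |A ∩ B| = 6; needs |A ∩ B| / |A| ≤ 2/3 — true.
(d) site B: |A| = 5, |A ∩ B| = 1; needs A ∩ B = ∅ (|A ∩ B| = 0) — false.

3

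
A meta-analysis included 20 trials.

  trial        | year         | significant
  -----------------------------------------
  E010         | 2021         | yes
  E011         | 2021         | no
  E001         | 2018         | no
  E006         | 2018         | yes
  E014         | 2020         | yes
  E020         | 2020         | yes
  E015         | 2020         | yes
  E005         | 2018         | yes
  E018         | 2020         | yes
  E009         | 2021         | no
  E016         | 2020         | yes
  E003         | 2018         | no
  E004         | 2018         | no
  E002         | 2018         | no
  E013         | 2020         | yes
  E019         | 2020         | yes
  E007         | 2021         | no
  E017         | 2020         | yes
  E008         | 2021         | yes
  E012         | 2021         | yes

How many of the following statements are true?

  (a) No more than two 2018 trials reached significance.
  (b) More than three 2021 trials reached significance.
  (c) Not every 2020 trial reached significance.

(a) 2018: |A| = 6, |A ∩ B| = 2; needs |A ∩ B| ≤ 2 — true.
(b) 2021: |A| = 6, |A ∩ B| = 3; needs |A ∩ B| > 3 — false.
(c) 2020: |A| = 8, |A ∩ B| = 8; needs A ⊄ B (|A ∖ B| ≥ 1) — false.

1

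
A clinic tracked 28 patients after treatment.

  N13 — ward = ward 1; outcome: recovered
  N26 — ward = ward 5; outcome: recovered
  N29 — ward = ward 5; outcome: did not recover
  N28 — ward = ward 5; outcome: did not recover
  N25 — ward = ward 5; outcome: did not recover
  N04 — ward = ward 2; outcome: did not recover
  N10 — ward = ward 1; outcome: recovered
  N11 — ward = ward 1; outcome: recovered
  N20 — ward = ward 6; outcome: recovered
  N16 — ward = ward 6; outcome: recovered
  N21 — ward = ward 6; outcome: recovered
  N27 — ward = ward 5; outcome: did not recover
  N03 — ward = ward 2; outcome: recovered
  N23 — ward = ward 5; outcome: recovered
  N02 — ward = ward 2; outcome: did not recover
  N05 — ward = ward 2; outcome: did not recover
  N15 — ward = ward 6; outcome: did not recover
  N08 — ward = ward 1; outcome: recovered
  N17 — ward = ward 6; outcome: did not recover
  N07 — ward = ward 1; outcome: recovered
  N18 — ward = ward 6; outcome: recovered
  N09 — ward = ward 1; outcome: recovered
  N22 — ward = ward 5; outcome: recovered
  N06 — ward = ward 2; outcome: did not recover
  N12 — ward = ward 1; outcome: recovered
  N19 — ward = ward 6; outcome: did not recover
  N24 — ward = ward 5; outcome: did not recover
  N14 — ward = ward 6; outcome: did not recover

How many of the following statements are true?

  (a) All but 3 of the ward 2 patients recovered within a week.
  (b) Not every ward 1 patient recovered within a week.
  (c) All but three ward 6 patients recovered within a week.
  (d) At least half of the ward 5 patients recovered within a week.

(a) ward 2: |A| = 5, |A ∩ B| = 1; needs |A ∖ B| = 3 — false.
(b) ward 1: |A| = 7, |A ∩ B| = 7; needs A ⊄ B (|A ∖ B| ≥ 1) — false.
(c) ward 6: |A| = 8, |A ∩ B| = 4; needs |A ∖ B| = 3 — false.
(d) ward 5: |A| = 8, |A ∩ B| = 3; needs |A ∩ B| ≥ |A ∖ B| — false.

0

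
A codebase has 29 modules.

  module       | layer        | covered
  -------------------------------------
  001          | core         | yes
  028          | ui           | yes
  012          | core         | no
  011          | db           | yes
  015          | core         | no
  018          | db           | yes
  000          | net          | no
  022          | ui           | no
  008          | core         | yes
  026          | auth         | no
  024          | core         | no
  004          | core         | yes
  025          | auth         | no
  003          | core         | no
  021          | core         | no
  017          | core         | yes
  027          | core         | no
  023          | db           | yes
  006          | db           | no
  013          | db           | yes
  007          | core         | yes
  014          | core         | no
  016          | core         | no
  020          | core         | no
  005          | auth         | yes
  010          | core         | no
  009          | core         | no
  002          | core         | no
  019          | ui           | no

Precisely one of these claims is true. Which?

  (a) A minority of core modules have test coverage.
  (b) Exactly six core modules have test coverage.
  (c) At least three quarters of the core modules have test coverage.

(a)

|A| = 17, |A ∩ B| = 5, |A ∖ B| = 12.
(a) requires |A ∩ B| < |A ∖ B|: true.
(b) requires |A ∩ B| = 6: false.
(c) requires |A ∩ B| / |A| ≥ 3/4: false.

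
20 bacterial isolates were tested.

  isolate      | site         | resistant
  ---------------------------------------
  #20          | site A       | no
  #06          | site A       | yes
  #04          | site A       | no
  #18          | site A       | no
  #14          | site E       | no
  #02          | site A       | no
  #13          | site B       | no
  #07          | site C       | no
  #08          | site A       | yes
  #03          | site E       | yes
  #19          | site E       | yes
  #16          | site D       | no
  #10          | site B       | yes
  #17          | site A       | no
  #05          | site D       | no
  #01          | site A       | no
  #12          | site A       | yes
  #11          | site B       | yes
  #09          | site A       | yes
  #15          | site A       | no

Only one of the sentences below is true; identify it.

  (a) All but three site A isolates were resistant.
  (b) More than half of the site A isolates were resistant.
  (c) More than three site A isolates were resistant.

|A| = 11, |A ∩ B| = 4, |A ∖ B| = 7.
(a) requires |A ∖ B| = 3: false.
(b) requires |A ∩ B| > |A ∖ B|: false.
(c) requires |A ∩ B| > 3: true.

(c)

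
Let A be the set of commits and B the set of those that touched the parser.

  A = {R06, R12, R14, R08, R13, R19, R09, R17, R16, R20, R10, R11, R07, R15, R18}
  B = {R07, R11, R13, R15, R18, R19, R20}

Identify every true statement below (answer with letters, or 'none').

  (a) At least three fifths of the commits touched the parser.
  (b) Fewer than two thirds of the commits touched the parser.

|A| = 15, |A ∩ B| = 7, |A ∖ B| = 8.
(a) |A ∩ B| / |A| ≥ 3/5: fails.
(b) |A ∩ B| / |A| < 2/3: holds.

(b)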